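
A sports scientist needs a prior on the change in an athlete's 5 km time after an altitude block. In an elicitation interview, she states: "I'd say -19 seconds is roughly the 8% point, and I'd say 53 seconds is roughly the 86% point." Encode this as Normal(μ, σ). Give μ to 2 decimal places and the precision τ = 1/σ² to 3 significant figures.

μ = 21.70, τ = 0.00119

For Normal(μ,σ), the p-quantile is μ + z_p·σ. Here z_{0.08} = -1.405, z_{0.86} = 1.08.
So -19 = μ − 1.405σ and 53 = μ + 1.08σ.
Subtracting: σ = (53 − -19)/(1.08 − (-1.405)) = 28.97.
Then μ = -19 − (-1.405)·28.97 = 21.70.
Precision τ = 1/σ² = 1/28.97² = 0.00119.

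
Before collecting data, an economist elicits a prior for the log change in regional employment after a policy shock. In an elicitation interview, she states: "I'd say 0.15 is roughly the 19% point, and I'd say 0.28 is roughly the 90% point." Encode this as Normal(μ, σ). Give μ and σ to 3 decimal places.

The p-quantile of Normal(μ,σ) is μ + z_p·σ, with z_{0.19} = -0.8779 and z_{0.9} = 1.282.
Eliminate σ: μ = (z₂·x₁ − z₁·x₂)/(z₂ − z₁) = (1.282·0.15 − (-0.8779)·0.28)/2.159 = 0.203.
Then σ = (x₂ − x₁)/(z₂ − z₁) = (0.28 − 0.15)/2.159 = 0.060.

μ = 0.203, σ = 0.060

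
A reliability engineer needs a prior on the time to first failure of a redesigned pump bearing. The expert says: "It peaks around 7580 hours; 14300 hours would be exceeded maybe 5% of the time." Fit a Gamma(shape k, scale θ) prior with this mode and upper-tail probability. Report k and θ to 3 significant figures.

k ≈ 7.9, θ ≈ 1100

Gamma(k,θ) with k>1 has mode (k−1)θ, so θ = 7580/(k−1).
Need P(X < 14300) = 0.95 with θ tied to k this way. Start at k = 2, θ = 7580: P(X<14300) ≈ 0.562.
Too low — raise k to concentrate. Iterating converges to k ≈ 7.9.
Then θ = 7580/(7.9−1) ≈ 1100.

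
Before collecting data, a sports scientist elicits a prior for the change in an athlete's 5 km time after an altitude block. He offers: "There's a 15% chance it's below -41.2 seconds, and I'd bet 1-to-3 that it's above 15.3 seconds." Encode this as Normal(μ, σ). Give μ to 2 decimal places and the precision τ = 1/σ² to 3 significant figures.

μ = -6.97, τ = 0.000917

The p-quantile of Normal(μ,σ) is μ + z_p·σ, with z_{0.15} = -1.036 and z_{0.75} = 0.6745.
Eliminate σ: μ = (z₂·x₁ − z₁·x₂)/(z₂ − z₁) = (0.6745·-41.2 − (-1.036)·15.3)/1.711 = -6.97.
Then σ = (x₂ − x₁)/(z₂ − z₁) = (15.3 − -41.2)/1.711 = 33.02.
Precision τ = 1/σ² = 1/33.02² = 0.000917.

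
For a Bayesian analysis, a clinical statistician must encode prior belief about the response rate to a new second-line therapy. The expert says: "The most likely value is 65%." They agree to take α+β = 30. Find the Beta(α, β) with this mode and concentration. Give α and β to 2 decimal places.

α = 19.20, β = 10.80

For α,β > 1 the Beta mode is (α−1)/(α+β−2). With α+β = 30, the mode is (α−1)/28.
Set (α−1)/28 = 0.65 → α = 1 + 0.65·28 = 19.20.
β = 30 − α = 10.80.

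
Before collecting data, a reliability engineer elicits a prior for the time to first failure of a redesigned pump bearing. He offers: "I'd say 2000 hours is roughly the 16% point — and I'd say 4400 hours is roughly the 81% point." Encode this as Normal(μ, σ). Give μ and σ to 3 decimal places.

μ = 3274.705, σ = 1281.809

For Normal(μ,σ), the p-quantile is μ + z_p·σ. Here z_{0.16} = -0.9945, z_{0.81} = 0.8779.
So 2000 = μ − 0.9945σ and 4400 = μ + 0.8779σ.
Subtracting: σ = (4400 − 2000)/(0.8779 − (-0.9945)) = 1281.809.
Then μ = 2000 − (-0.9945)·1281.809 = 3274.705.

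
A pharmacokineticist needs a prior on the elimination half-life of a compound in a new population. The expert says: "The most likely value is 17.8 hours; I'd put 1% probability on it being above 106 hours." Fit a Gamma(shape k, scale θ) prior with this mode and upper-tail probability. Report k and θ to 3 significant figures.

k ≈ 2.17, θ ≈ 15.3

Gamma(k,θ) with k>1 has mode (k−1)θ, so θ = 17.8/(k−1).
Need P(X < 106) = 0.99 with θ tied to k this way. Start at k = 2, θ = 17.8: P(X<106) ≈ 0.982.
Too low — raise k to concentrate. Iterating converges to k ≈ 2.17.
Then θ = 17.8/(2.17−1) ≈ 15.3.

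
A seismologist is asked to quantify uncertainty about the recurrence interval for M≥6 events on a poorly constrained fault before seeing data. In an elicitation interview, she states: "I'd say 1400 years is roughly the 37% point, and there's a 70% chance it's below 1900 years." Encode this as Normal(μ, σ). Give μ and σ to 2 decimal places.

For Normal(μ,σ), the p-quantile is μ + z_p·σ. Here z_{0.37} = -0.3319, z_{0.7} = 0.5244.
So 1400 = μ − 0.3319σ and 1900 = μ + 0.5244σ.
Subtracting: σ = (1900 − 1400)/(0.5244 − (-0.3319)) = 583.94.
Then μ = 1400 − (-0.3319)·583.94 = 1593.78.

μ = 1593.78, σ = 583.94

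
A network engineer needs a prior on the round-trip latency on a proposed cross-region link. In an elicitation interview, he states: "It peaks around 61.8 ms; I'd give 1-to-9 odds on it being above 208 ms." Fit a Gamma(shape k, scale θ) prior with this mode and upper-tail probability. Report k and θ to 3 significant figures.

k ≈ 2.28, θ ≈ 48.4

Gamma(k,θ) with k>1 has mode (k−1)θ, so θ = 61.8/(k−1).
Need P(X < 208) = 0.9 with θ tied to k this way. Start at k = 2, θ = 61.8: P(X<208) ≈ 0.849.
Too low — raise k to concentrate. Iterating converges to k ≈ 2.28.
Then θ = 61.8/(2.28−1) ≈ 48.4.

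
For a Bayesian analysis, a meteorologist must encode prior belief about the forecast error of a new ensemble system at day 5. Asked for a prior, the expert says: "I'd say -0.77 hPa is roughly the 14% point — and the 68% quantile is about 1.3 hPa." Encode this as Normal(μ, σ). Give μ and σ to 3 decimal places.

μ = 0.675, σ = 1.337

For Normal(μ,σ), the p-quantile is μ + z_p·σ. Here z_{0.14} = -1.08, z_{0.68} = 0.4677.
So -0.77 = μ − 1.08σ and 1.3 = μ + 0.4677σ.
Subtracting: σ = (1.3 − -0.77)/(0.4677 − (-1.08)) = 1.337.
Then μ = -0.77 − (-1.08)·1.337 = 0.675.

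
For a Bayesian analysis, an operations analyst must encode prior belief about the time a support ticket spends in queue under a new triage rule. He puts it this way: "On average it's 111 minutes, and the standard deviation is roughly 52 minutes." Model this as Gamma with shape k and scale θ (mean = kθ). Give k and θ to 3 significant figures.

k ≈ 4.56, θ ≈ 24.4

For Gamma(k, scale θ): mean = kθ, variance = kθ², so CV = 1/√k.
CV = SD/mean = 52/111 = 0.4685, hence k = 1/CV² = 4.56.
Then θ = mean/k = 111/4.56 = 24.4.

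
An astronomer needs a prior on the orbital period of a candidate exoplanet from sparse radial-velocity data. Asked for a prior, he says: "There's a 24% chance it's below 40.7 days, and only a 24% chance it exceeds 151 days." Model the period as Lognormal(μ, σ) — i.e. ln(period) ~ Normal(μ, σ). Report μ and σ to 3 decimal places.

μ ≈ 4.362, σ ≈ 0.928

If T ~ Lognormal(μ,σ) then ln T ~ Normal(μ,σ), so the p-quantile of ln T is μ + z_p·σ.
ln(40.7) = 3.706 and ln(151) = 5.017; z_{0.24} = -0.7063, z_{0.76} = 0.7063.
σ = (5.017 − 3.706)/(0.7063 − (-0.7063)) = 0.928.
μ = 3.706 − (-0.7063)·0.928 = 4.362.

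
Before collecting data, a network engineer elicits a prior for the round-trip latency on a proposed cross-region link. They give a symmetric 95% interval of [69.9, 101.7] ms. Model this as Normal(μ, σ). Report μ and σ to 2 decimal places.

A symmetric 95% interval runs μ ± z·σ with z = 1.96.
Half-width = 15.9, so σ = 15.9/1.96 = 8.11.
μ is the interval midpoint, 85.80.

μ = 85.80, σ = 8.11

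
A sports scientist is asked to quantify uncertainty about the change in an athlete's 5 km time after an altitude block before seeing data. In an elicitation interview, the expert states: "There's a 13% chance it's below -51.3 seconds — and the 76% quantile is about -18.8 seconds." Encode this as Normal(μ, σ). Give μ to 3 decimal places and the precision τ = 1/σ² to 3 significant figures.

For Normal(μ,σ), the p-quantile is μ + z_p·σ. Here z_{0.13} = -1.126, z_{0.76} = 0.7063.
So -51.3 = μ − 1.126σ and -18.8 = μ + 0.7063σ.
Subtracting: σ = (-18.8 − -51.3)/(0.7063 − (-1.126)) = 17.733.
Then μ = -51.3 − (-1.126)·17.733 = -31.325.
Precision τ = 1/σ² = 1/17.73² = 0.00318.

μ = -31.325, τ = 0.00318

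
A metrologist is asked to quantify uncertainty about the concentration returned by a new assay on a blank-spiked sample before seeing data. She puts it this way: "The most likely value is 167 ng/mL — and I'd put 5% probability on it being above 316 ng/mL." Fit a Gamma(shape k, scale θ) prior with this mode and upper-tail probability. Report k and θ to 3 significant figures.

Gamma(k,θ) with k>1 has mode (k−1)θ, so θ = 167/(k−1).
Need P(X < 316) = 0.95 with θ tied to k this way. Start at k = 2, θ = 167: P(X<316) ≈ 0.564.
Too low — raise k to concentrate. Iterating converges to k ≈ 7.84.
Then θ = 167/(7.84−1) ≈ 24.4.

k ≈ 7.84, θ ≈ 24.4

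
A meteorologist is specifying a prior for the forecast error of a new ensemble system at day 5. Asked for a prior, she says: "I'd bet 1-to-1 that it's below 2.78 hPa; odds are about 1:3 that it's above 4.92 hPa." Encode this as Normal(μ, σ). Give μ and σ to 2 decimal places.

For Normal(μ,σ), the p-quantile is μ + z_p·σ. Here z_{0.5} = 0, z_{0.75} = 0.6745.
So 2.78 = μ + 0σ and 4.92 = μ + 0.6745σ.
Subtracting: σ = (4.92 − 2.78)/(0.6745 − (0)) = 3.17.
Then μ = 2.78 − (0)·3.17 = 2.78.

μ = 2.78, σ = 3.17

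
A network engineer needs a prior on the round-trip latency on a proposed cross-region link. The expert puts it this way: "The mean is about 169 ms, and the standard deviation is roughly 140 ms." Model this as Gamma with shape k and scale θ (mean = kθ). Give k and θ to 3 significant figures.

For Gamma(k, scale θ): mean = kθ, variance = kθ², so CV = 1/√k.
CV = SD/mean = 140/169 = 0.8284, hence k = 1/CV² = 1.46.
Then θ = mean/k = 169/1.46 = 116.

k ≈ 1.46, θ ≈ 116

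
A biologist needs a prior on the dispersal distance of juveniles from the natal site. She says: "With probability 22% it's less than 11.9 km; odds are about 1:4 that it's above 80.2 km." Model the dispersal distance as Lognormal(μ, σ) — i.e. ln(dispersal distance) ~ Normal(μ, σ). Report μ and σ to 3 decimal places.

μ ≈ 3.389, σ ≈ 1.182

If T ~ Lognormal(μ,σ) then ln T ~ Normal(μ,σ), so the p-quantile of ln T is μ + z_p·σ.
ln(11.9) = 2.477 and ln(80.2) = 4.385; z_{0.22} = -0.7722, z_{0.8} = 0.8416.
σ = (4.385 − 2.477)/(0.8416 − (-0.7722)) = 1.182.
μ = 2.477 − (-0.7722)·1.182 = 3.389.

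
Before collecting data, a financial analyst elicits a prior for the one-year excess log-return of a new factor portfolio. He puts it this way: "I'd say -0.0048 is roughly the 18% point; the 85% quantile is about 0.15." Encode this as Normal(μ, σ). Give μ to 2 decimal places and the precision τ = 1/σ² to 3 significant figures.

The p-quantile of Normal(μ,σ) is μ + z_p·σ, with z_{0.18} = -0.9154 and z_{0.85} = 1.036.
Eliminate σ: μ = (z₂·x₁ − z₁·x₂)/(z₂ − z₁) = (1.036·-0.0048 − (-0.9154)·0.15)/1.952 = 0.07.
Then σ = (x₂ − x₁)/(z₂ − z₁) = (0.15 − -0.0048)/1.952 = 0.08.
Precision τ = 1/σ² = 1/0.07931² = 159.

μ = 0.07, τ = 159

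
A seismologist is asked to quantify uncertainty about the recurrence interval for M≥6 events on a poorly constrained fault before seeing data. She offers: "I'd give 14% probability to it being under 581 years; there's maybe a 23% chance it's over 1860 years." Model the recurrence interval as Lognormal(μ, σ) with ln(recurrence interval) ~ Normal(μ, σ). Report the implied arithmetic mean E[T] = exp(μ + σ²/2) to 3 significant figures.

If T ~ Lognormal(μ,σ) then ln T ~ Normal(μ,σ), so the p-quantile of ln T is μ + z_p·σ.
ln(581) = 6.365 and ln(1860) = 7.528; z_{0.14} = -1.08, z_{0.77} = 0.7388.
σ = (7.528 − 6.365)/(0.7388 − (-1.08)) = 0.640.
μ = 6.365 − (-1.08)·0.640 = 7.056.
E[T] = exp(μ + σ²/2) = exp(7.056 + 0.2046) = 1420 years.

E[T] ≈ 1420 years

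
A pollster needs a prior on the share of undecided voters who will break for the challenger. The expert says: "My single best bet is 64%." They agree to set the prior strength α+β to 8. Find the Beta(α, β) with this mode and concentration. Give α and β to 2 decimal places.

For α,β > 1 the Beta mode is (α−1)/(α+β−2). With α+β = 8, the mode is (α−1)/6.
Set (α−1)/6 = 0.64 → α = 1 + 0.64·6 = 4.84.
β = 8 − α = 3.16.

α = 4.84, β = 3.16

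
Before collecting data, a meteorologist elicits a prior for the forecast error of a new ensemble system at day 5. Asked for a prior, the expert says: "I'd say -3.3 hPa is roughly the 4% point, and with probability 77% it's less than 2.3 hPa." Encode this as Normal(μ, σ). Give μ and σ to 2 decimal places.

μ = 0.64, σ = 2.25

The p-quantile of Normal(μ,σ) is μ + z_p·σ, with z_{0.04} = -1.751 and z_{0.77} = 0.7388.
Eliminate σ: μ = (z₂·x₁ − z₁·x₂)/(z₂ − z₁) = (0.7388·-3.3 − (-1.751)·2.3)/2.49 = 0.64.
Then σ = (x₂ − x₁)/(z₂ − z₁) = (2.3 − -3.3)/2.49 = 2.25.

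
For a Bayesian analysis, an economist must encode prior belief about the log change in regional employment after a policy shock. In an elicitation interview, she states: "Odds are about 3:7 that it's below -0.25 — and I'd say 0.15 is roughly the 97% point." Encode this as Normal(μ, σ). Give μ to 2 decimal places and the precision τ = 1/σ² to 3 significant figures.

μ = -0.16, τ = 36.2

The p-quantile of Normal(μ,σ) is μ + z_p·σ, with z_{0.3} = -0.5244 and z_{0.97} = 1.881.
Eliminate σ: μ = (z₂·x₁ − z₁·x₂)/(z₂ − z₁) = (1.881·-0.25 − (-0.5244)·0.15)/2.405 = -0.16.
Then σ = (x₂ − x₁)/(z₂ − z₁) = (0.15 − -0.25)/2.405 = 0.17.
Precision τ = 1/σ² = 1/0.1663² = 36.2.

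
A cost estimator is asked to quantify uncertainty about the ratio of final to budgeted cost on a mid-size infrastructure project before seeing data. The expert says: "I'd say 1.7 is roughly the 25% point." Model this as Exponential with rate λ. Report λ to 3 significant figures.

P(T < 1.7) = 1 − e^(−λ·1.7) = 0.25, so λ = −ln(1−0.25)/1.7 = −ln(0.75)/1.7 = 0.169.

λ ≈ 0.169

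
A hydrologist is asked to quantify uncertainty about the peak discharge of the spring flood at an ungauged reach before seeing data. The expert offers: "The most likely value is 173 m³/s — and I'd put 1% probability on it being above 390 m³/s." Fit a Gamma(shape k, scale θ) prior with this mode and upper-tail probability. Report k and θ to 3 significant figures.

Gamma(k,θ) with k>1 has mode (k−1)θ, so θ = 173/(k−1).
Need P(X < 390) = 0.99 with θ tied to k this way. Start at k = 2, θ = 173: P(X<390) ≈ 0.658.
Too low — raise k to concentrate. Iterating converges to k ≈ 8.26.
Then θ = 173/(8.26−1) ≈ 23.8.

k ≈ 8.26, θ ≈ 23.8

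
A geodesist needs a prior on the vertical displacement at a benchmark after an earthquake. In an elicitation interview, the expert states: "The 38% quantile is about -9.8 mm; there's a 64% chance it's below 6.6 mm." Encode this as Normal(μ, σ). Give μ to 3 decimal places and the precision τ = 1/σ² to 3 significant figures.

μ = -2.254, τ = 0.00164

For Normal(μ,σ), the p-quantile is μ + z_p·σ. Here z_{0.38} = -0.3055, z_{0.64} = 0.3585.
So -9.8 = μ − 0.3055σ and 6.6 = μ + 0.3585σ.
Subtracting: σ = (6.6 − -9.8)/(0.3585 − (-0.3055)) = 24.701.
Then μ = -9.8 − (-0.3055)·24.701 = -2.254.
Precision τ = 1/σ² = 1/24.7² = 0.00164.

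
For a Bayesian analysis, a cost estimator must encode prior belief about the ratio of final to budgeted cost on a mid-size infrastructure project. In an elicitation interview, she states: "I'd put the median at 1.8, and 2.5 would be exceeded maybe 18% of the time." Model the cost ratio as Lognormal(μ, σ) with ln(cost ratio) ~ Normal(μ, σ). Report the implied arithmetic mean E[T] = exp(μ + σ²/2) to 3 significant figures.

If T ~ Lognormal(μ,σ) then ln T ~ Normal(μ,σ), so the p-quantile of ln T is μ + z_p·σ.
ln(1.8) = 0.5878 and ln(2.5) = 0.9163; z_{0.5} = 0, z_{0.82} = 0.9154.
σ = (0.9163 − 0.5878)/(0.9154 − (0)) = 0.359.
μ = 0.5878 − (0)·0.359 = 0.588.
E[T] = exp(μ + σ²/2) = exp(0.588 + 0.0644) = 1.92.

E[T] ≈ 1.92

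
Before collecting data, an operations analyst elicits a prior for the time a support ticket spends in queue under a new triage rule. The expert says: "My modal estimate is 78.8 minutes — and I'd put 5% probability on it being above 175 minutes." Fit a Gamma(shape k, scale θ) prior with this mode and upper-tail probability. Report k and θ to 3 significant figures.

Gamma(k,θ) with k>1 has mode (k−1)θ, so θ = 78.8/(k−1).
Need P(X < 175) = 0.95 with θ tied to k this way. Start at k = 2, θ = 78.8: P(X<175) ≈ 0.650.
Too low — raise k to concentrate. Iterating converges to k ≈ 5.32.
Then θ = 78.8/(5.32−1) ≈ 18.2.

k ≈ 5.32, θ ≈ 18.2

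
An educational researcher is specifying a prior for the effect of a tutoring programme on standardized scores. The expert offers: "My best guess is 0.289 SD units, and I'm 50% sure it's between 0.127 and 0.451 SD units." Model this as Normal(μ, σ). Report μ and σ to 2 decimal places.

A symmetric 50% interval runs μ ± z·σ with z = 0.6745.
Half-width = 0.162, so σ = 0.162/0.6745 = 0.24.
μ is the stated best guess, 0.29.

μ = 0.29, σ = 0.24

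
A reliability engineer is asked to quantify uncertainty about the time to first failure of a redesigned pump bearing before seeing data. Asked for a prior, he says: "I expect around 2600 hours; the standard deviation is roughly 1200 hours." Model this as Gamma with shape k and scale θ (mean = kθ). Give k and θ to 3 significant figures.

k ≈ 4.69, θ ≈ 554

For Gamma(k, scale θ): mean = kθ, variance = kθ², so CV = 1/√k.
CV = SD/mean = 1200/2600 = 0.4615, hence k = 1/CV² = 4.69.
Then θ = mean/k = 2600/4.69 = 554.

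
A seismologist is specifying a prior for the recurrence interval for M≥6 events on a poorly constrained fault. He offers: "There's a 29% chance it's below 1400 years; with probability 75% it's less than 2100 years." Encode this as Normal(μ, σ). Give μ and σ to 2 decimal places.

For Normal(μ,σ), the p-quantile is μ + z_p·σ. Here z_{0.29} = -0.5534, z_{0.75} = 0.6745.
So 1400 = μ − 0.5534σ and 2100 = μ + 0.6745σ.
Subtracting: σ = (2100 − 1400)/(0.6745 − (-0.5534)) = 570.09.
Then μ = 1400 − (-0.5534)·570.09 = 1715.48.

μ = 1715.48, σ = 570.09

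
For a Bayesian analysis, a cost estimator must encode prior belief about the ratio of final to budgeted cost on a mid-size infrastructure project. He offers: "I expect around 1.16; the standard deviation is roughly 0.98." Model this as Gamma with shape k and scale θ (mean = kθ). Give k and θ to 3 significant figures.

For Gamma(k, scale θ): mean = kθ, variance = kθ², so CV = 1/√k.
CV = SD/mean = 0.98/1.16 = 0.8448, hence k = 1/CV² = 1.4.
Then θ = mean/k = 1.16/1.4 = 0.828.

k ≈ 1.4, θ ≈ 0.828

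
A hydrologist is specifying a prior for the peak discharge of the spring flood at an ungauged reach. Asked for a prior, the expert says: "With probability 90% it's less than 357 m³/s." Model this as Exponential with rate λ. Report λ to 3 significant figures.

λ ≈ 0.00645

P(T < 357.0) = 1 − e^(−λ·357.0) = 0.9, so λ = −ln(1−0.9)/357.0 = −ln(0.1)/357.0 = 0.00645.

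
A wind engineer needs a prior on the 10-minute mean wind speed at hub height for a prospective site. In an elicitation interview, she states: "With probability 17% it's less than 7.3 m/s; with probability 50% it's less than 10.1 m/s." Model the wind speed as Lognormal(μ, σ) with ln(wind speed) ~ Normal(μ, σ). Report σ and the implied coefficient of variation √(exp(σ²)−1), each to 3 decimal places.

If T ~ Lognormal(μ,σ) then ln T ~ Normal(μ,σ), so the p-quantile of ln T is μ + z_p·σ.
ln(7.3) = 1.988 and ln(10.1) = 2.313; z_{0.17} = -0.9542, z_{0.5} = 0.
σ = (2.313 − 1.988)/(0 − (-0.9542)) = 0.340.
μ = 1.988 − (-0.9542)·0.340 = 2.313.
CV = √(exp(σ²)−1) = √(exp(0.1158)−1) = 0.350.

σ ≈ 0.340, CV ≈ 0.350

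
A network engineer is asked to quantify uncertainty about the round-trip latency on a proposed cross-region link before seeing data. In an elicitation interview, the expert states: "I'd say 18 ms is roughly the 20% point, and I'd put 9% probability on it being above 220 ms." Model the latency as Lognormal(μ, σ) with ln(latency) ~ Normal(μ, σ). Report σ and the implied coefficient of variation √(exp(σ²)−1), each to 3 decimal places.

If T ~ Lognormal(μ,σ) then ln T ~ Normal(μ,σ), so the p-quantile of ln T is μ + z_p·σ.
ln(18) = 2.89 and ln(220) = 5.394; z_{0.2} = -0.8416, z_{0.91} = 1.341.
σ = (5.394 − 2.89)/(1.341 − (-0.8416)) = 1.147.
μ = 2.89 − (-0.8416)·1.147 = 3.856.
CV = √(exp(σ²)−1) = √(exp(1.3157)−1) = 1.651.

σ ≈ 1.147, CV ≈ 1.651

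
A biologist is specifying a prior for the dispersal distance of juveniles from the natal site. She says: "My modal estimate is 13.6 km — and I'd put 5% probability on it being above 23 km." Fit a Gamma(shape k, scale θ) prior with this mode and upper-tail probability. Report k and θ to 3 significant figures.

Gamma(k,θ) with k>1 has mode (k−1)θ, so θ = 13.6/(k−1).
Need P(X < 23) = 0.95 with θ tied to k this way. Start at k = 2, θ = 13.6: P(X<23) ≈ 0.504.
Too low — raise k to concentrate. Iterating converges to k ≈ 11.1.
Then θ = 13.6/(11.1−1) ≈ 1.34.

k ≈ 11.1, θ ≈ 1.34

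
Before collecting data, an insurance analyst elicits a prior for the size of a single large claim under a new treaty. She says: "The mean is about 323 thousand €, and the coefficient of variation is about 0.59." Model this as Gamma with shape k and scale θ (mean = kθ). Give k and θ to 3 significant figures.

For Gamma(k, scale θ): mean = kθ, variance = kθ², so CV = 1/√k.
CV = 0.59, hence k = 1/CV² = 2.87.
Then θ = mean/k = 323/2.87 = 112.

k ≈ 2.87, θ ≈ 112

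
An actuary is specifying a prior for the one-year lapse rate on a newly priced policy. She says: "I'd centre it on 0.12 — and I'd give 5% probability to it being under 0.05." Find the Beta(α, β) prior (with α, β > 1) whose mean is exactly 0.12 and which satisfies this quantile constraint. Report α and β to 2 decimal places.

With mean 0.12 fixed, write α = 0.12s, β = 0.88s where s = α+β.
Need P(θ < 0.05) = 0.05 under Beta(0.12s, 0.88s). Normal approximation: (q−m)/√(m(1−m)/s) ≈ z_{0.05} = -1.64, so s ≈ 0.12·0.88·(-1.64)²/(0.05−0.12)² = 58.3.
At s = 58.3: P(θ<0.05) ≈ 0.024. Adjusting to match 0.05 gives s ≈ 42.09.
So α = 0.12·42.09 ≈ 5.05, β = 0.88·42.09 ≈ 37.04.

α ≈ 5.05, β ≈ 37.04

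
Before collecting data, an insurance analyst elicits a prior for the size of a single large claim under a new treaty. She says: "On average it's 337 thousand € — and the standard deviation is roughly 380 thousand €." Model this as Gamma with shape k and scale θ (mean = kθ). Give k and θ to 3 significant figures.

For Gamma(k, scale θ): mean = kθ, variance = kθ², so CV = 1/√k.
CV = SD/mean = 380/337 = 1.128, hence k = 1/CV² = 0.786.
Then θ = mean/k = 337/0.786 = 428.

k ≈ 0.786, θ ≈ 428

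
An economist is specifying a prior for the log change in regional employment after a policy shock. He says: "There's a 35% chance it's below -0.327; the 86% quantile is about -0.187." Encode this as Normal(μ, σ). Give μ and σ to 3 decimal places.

μ = -0.290, σ = 0.096

For Normal(μ,σ), the p-quantile is μ + z_p·σ. Here z_{0.35} = -0.3853, z_{0.86} = 1.08.
So -0.327 = μ − 0.3853σ and -0.187 = μ + 1.08σ.
Subtracting: σ = (-0.187 − -0.327)/(1.08 − (-0.3853)) = 0.096.
Then μ = -0.327 − (-0.3853)·0.096 = -0.290.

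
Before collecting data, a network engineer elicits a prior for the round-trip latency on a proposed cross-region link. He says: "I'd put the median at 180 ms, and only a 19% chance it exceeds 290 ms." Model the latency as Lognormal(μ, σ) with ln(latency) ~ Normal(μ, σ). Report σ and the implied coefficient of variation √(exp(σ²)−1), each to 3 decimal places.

If T ~ Lognormal(μ,σ) then ln T ~ Normal(μ,σ), so the p-quantile of ln T is μ + z_p·σ.
ln(180) = 5.193 and ln(290) = 5.67; z_{0.5} = 0, z_{0.81} = 0.8779.
σ = (5.67 − 5.193)/(0.8779 − (0)) = 0.543.
μ = 5.193 − (0)·0.543 = 5.193.
CV = √(exp(σ²)−1) = √(exp(0.2951)−1) = 0.586.

σ ≈ 0.543, CV ≈ 0.586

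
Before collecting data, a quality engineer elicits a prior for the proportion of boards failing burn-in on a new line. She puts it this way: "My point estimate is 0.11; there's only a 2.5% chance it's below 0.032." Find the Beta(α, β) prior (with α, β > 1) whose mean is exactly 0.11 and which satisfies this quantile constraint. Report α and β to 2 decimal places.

α ≈ 4.05, β ≈ 32.74

With mean 0.11 fixed, write α = 0.11s, β = 0.89s where s = α+β.
Need P(θ < 0.032) = 0.025 under Beta(0.11s, 0.89s). Normal approximation: (q−m)/√(m(1−m)/s) ≈ z_{0.025} = -1.96, so s ≈ 0.11·0.89·(-1.96)²/(0.032−0.11)² = 61.8.
At s = 61.8: P(θ<0.032) ≈ 0.004. Adjusting to match 0.025 gives s ≈ 36.79.
So α = 0.11·36.79 ≈ 4.05, β = 0.89·36.79 ≈ 32.74.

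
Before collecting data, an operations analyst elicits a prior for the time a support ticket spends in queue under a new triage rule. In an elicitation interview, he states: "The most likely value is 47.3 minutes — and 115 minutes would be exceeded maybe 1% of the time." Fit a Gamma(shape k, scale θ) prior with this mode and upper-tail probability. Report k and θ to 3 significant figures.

Gamma(k,θ) with k>1 has mode (k−1)θ, so θ = 47.3/(k−1).
Need P(X < 115) = 0.99 with θ tied to k this way. Start at k = 2, θ = 47.3: P(X<115) ≈ 0.698.
Too low — raise k to concentrate. Iterating converges to k ≈ 6.98.
Then θ = 47.3/(6.98−1) ≈ 7.91.

k ≈ 6.98, θ ≈ 7.91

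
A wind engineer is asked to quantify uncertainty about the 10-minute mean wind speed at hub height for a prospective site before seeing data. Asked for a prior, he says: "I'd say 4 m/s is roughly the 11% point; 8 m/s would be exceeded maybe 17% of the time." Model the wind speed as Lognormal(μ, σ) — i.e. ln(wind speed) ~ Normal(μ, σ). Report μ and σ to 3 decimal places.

If T ~ Lognormal(μ,σ) then ln T ~ Normal(μ,σ), so the p-quantile of ln T is μ + z_p·σ.
ln(4) = 1.386 and ln(8) = 2.079; z_{0.11} = -1.227, z_{0.83} = 0.9542.
σ = (2.079 − 1.386)/(0.9542 − (-1.227)) = 0.318.
μ = 1.386 − (-1.227)·0.318 = 1.776.

μ ≈ 1.776, σ ≈ 0.318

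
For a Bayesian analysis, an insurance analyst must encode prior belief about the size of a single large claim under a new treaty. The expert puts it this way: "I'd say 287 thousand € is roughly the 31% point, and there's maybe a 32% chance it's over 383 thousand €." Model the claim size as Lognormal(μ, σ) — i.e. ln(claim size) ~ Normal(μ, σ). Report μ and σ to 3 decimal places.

μ ≈ 5.808, σ ≈ 0.299

If T ~ Lognormal(μ,σ) then ln T ~ Normal(μ,σ), so the p-quantile of ln T is μ + z_p·σ.
ln(287) = 5.659 and ln(383) = 5.948; z_{0.31} = -0.4959, z_{0.68} = 0.4677.
σ = (5.948 − 5.659)/(0.4677 − (-0.4959)) = 0.299.
μ = 5.659 − (-0.4959)·0.299 = 5.808.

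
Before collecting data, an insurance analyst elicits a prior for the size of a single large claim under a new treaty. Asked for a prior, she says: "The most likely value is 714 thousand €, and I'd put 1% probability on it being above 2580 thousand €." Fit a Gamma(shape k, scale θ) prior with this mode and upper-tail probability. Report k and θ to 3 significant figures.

Gamma(k,θ) with k>1 has mode (k−1)θ, so θ = 714/(k−1).
Need P(X < 2580) = 0.99 with θ tied to k this way. Start at k = 2, θ = 714: P(X<2580) ≈ 0.876.
Too low — raise k to concentrate. Iterating converges to k ≈ 3.6.
Then θ = 714/(3.6−1) ≈ 274.

k ≈ 3.6, θ ≈ 274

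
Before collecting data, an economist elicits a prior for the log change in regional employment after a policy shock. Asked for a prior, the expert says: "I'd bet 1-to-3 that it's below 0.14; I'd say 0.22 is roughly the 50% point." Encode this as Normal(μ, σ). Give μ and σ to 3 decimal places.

μ = 0.220, σ = 0.119

For Normal(μ,σ), the p-quantile is μ + z_p·σ. Here z_{0.25} = -0.6745, z_{0.5} = 0.
So 0.14 = μ − 0.6745σ and 0.22 = μ + 0σ.
Subtracting: σ = (0.22 − 0.14)/(0 − (-0.6745)) = 0.119.
Then μ = 0.14 − (-0.6745)·0.119 = 0.220.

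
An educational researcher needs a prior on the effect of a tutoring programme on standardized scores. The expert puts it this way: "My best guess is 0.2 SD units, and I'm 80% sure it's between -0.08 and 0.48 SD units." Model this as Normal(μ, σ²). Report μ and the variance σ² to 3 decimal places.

μ = 0.200, σ² = 0.048

A symmetric 80% interval runs μ ± z·σ with z = 1.282.
Half-width = 0.28, so σ = 0.28/1.282 = 0.2185 and σ² = 0.048.
μ is the stated best guess, 0.200.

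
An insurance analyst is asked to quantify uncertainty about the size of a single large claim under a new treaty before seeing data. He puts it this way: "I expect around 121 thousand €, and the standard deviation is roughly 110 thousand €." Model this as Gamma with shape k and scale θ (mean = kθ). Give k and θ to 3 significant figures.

k ≈ 1.21, θ ≈ 100

For Gamma(k, scale θ): mean = kθ, variance = kθ², so CV = 1/√k.
CV = SD/mean = 110/121 = 0.9091, hence k = 1/CV² = 1.21.
Then θ = mean/k = 121/1.21 = 100.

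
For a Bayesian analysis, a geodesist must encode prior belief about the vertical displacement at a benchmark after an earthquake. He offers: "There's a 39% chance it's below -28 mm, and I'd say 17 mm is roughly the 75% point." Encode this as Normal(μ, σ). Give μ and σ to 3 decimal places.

For Normal(μ,σ), the p-quantile is μ + z_p·σ. Here z_{0.39} = -0.2793, z_{0.75} = 0.6745.
So -28 = μ − 0.2793σ and 17 = μ + 0.6745σ.
Subtracting: σ = (17 − -28)/(0.6745 − (-0.2793)) = 47.179.
Then μ = -28 − (-0.2793)·47.179 = -14.822.

μ = -14.822, σ = 47.179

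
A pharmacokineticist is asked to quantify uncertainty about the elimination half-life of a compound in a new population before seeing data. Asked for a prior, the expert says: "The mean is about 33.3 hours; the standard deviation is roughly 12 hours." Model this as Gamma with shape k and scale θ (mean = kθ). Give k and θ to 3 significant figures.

For Gamma(k, scale θ): mean = kθ, variance = kθ², so CV = 1/√k.
CV = SD/mean = 12/33.3 = 0.3604, hence k = 1/CV² = 7.7.
Then θ = mean/k = 33.3/7.7 = 4.32.

k ≈ 7.7, θ ≈ 4.32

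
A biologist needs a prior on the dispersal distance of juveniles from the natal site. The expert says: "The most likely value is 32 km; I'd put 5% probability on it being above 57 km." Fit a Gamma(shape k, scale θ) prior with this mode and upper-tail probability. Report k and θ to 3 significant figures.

k ≈ 9.36, θ ≈ 3.83

Gamma(k,θ) with k>1 has mode (k−1)θ, so θ = 32/(k−1).
Need P(X < 57) = 0.95 with θ tied to k this way. Start at k = 2, θ = 32: P(X<57) ≈ 0.532.
Too low — raise k to concentrate. Iterating converges to k ≈ 9.36.
Then θ = 32/(9.36−1) ≈ 3.83.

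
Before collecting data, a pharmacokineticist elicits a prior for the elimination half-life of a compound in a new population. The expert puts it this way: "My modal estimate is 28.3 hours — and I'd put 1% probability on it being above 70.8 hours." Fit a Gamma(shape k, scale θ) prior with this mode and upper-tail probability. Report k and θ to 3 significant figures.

Gamma(k,θ) with k>1 has mode (k−1)θ, so θ = 28.3/(k−1).
Need P(X < 70.8) = 0.99 with θ tied to k this way. Start at k = 2, θ = 28.3: P(X<70.8) ≈ 0.713.
Too low — raise k to concentrate. Iterating converges to k ≈ 6.58.
Then θ = 28.3/(6.58−1) ≈ 5.07.

k ≈ 6.58, θ ≈ 5.07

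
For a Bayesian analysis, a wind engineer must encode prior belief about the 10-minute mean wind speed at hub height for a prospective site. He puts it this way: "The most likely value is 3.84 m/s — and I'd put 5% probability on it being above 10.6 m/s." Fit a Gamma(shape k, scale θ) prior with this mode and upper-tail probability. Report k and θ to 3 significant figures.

Gamma(k,θ) with k>1 has mode (k−1)θ, so θ = 3.84/(k−1).
Need P(X < 10.6) = 0.95 with θ tied to k this way. Start at k = 2, θ = 3.84: P(X<10.6) ≈ 0.762.
Too low — raise k to concentrate. Iterating converges to k ≈ 3.6.
Then θ = 3.84/(3.6−1) ≈ 1.48.

k ≈ 3.6, θ ≈ 1.48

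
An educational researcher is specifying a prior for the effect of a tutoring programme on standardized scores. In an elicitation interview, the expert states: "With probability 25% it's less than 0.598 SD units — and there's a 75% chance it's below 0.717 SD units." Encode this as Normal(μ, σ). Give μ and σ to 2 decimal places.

μ = 0.66, σ = 0.09

The p-quantile of Normal(μ,σ) is μ + z_p·σ, with z_{0.25} = -0.6745 and z_{0.75} = 0.6745.
Eliminate σ: μ = (z₂·x₁ − z₁·x₂)/(z₂ − z₁) = (0.6745·0.598 − (-0.6745)·0.717)/1.349 = 0.66.
Then σ = (x₂ − x₁)/(z₂ − z₁) = (0.717 − 0.598)/1.349 = 0.09.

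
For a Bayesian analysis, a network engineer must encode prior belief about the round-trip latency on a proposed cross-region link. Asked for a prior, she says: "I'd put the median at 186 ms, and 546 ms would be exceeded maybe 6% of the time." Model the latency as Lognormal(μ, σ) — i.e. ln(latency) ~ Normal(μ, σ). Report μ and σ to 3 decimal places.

If T ~ Lognormal(μ,σ) then ln T ~ Normal(μ,σ), so the p-quantile of ln T is μ + z_p·σ.
ln(186) = 5.226 and ln(546) = 6.303; z_{0.5} = 0, z_{0.94} = 1.555.
σ = (6.303 − 5.226)/(1.555 − (0)) = 0.693.
μ = 5.226 − (0)·0.693 = 5.226.

μ ≈ 5.226, σ ≈ 0.693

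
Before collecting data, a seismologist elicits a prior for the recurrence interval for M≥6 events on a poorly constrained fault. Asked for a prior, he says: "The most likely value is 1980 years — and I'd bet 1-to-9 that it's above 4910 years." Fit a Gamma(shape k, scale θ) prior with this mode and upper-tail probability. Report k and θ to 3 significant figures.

k ≈ 3.33, θ ≈ 850

Gamma(k,θ) with k>1 has mode (k−1)θ, so θ = 1980/(k−1).
Need P(X < 4910) = 0.9 with θ tied to k this way. Start at k = 2, θ = 1980: P(X<4910) ≈ 0.709.
Too low — raise k to concentrate. Iterating converges to k ≈ 3.33.
Then θ = 1980/(3.33−1) ≈ 850.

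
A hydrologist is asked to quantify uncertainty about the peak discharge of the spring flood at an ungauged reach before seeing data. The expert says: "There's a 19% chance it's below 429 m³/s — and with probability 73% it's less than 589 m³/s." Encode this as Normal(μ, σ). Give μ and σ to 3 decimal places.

μ = 523.226, σ = 107.331

For Normal(μ,σ), the p-quantile is μ + z_p·σ. Here z_{0.19} = -0.8779, z_{0.73} = 0.6128.
So 429 = μ − 0.8779σ and 589 = μ + 0.6128σ.
Subtracting: σ = (589 − 429)/(0.6128 − (-0.8779)) = 107.331.
Then μ = 429 − (-0.8779)·107.331 = 523.226.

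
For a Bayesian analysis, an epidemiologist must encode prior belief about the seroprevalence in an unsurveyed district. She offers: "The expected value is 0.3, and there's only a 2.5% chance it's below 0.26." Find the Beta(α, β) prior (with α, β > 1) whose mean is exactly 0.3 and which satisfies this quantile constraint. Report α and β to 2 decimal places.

With mean 0.3 fixed, write α = 0.3s, β = 0.7s where s = α+β.
Need P(θ < 0.26) = 0.025 under Beta(0.3s, 0.7s). Normal approximation: (q−m)/√(m(1−m)/s) ≈ z_{0.025} = -1.96, so s ≈ 0.3·0.7·(-1.96)²/(0.26−0.3)² = 504.2.
At s = 504.2: P(θ<0.26) ≈ 0.023. Adjusting to match 0.025 gives s ≈ 483.44.
So α = 0.3·483.44 ≈ 145.03, β = 0.7·483.44 ≈ 338.41.

α ≈ 145.03, β ≈ 338.41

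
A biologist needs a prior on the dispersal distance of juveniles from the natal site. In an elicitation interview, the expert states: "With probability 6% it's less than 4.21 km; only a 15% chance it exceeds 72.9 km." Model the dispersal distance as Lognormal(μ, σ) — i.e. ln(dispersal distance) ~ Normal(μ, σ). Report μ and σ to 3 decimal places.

If T ~ Lognormal(μ,σ) then ln T ~ Normal(μ,σ), so the p-quantile of ln T is μ + z_p·σ.
ln(4.21) = 1.437 and ln(72.9) = 4.289; z_{0.06} = -1.555, z_{0.85} = 1.036.
σ = (4.289 − 1.437)/(1.036 − (-1.555)) = 1.101.
μ = 1.437 − (-1.555)·1.101 = 3.148.

μ ≈ 3.148, σ ≈ 1.101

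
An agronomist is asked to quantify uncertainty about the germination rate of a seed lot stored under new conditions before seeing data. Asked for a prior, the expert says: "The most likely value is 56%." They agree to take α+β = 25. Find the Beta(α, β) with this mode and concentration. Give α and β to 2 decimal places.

For α,β > 1 the Beta mode is (α−1)/(α+β−2). With α+β = 25, the mode is (α−1)/23.
Set (α−1)/23 = 0.56 → α = 1 + 0.56·23 = 13.88.
β = 25 − α = 11.12.

α = 13.88, β = 11.12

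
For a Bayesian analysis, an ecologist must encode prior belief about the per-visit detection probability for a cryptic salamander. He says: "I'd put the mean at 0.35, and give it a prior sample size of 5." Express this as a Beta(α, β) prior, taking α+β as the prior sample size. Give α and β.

α = 1.75, β = 3.25

Under the effective-sample-size interpretation, Beta(α, β) has prior mean α/(α+β) and prior sample size α+β.
So α+β = 5 and α/(α+β) = 0.35, giving α = 0.35·5 = 1.75 and β = 5 − 1.75 = 3.25.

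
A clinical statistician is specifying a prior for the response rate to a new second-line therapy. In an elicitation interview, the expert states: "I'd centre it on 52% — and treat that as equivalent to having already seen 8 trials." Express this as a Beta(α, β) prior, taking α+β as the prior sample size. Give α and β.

Under the effective-sample-size interpretation, Beta(α, β) has prior mean α/(α+β) and prior sample size α+β.
So α+β = 8 and α/(α+β) = 0.52, giving α = 0.52·8 = 4.16 and β = 8 − 4.16 = 3.84.

α = 4.16, β = 3.84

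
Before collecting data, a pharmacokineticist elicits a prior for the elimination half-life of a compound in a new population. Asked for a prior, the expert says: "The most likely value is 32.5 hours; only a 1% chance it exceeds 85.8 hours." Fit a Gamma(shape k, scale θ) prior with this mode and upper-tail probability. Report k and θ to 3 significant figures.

k ≈ 5.92, θ ≈ 6.6

Gamma(k,θ) with k>1 has mode (k−1)θ, so θ = 32.5/(k−1).
Need P(X < 85.8) = 0.99 with θ tied to k this way. Start at k = 2, θ = 32.5: P(X<85.8) ≈ 0.740.
Too low — raise k to concentrate. Iterating converges to k ≈ 5.92.
Then θ = 32.5/(5.92−1) ≈ 6.6.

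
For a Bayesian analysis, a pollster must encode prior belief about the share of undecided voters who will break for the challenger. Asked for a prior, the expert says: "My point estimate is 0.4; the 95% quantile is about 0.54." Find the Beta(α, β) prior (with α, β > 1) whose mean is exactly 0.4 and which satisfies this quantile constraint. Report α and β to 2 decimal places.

With mean 0.4 fixed, write α = 0.4s, β = 0.6s where s = α+β.
Need P(θ < 0.54) = 0.95 under Beta(0.4s, 0.6s). Normal approximation: (q−m)/√(m(1−m)/s) ≈ z_{0.95} = 1.64, so s ≈ 0.4·0.6·(1.64)²/(0.54−0.4)² = 33.1.
At s = 33.1: P(θ<0.54) ≈ 0.948. Adjusting to match 0.95 gives s ≈ 33.88.
So α = 0.4·33.88 ≈ 13.55, β = 0.6·33.88 ≈ 20.33.

α ≈ 13.55, β ≈ 20.33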